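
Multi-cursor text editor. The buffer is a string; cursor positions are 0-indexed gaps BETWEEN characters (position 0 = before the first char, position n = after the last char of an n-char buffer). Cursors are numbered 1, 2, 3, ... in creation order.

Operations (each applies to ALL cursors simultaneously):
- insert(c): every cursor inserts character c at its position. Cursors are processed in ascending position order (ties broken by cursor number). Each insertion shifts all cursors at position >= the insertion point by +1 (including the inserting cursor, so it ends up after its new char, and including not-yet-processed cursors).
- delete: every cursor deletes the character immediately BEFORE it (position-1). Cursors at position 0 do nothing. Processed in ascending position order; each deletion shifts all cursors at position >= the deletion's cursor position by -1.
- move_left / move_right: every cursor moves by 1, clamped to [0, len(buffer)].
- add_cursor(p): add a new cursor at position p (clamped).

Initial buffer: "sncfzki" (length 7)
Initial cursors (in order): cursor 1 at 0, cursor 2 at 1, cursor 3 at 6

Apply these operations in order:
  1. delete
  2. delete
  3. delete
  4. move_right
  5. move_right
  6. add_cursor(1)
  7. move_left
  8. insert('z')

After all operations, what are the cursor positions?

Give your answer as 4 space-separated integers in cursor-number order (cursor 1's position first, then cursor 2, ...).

After op 1 (delete): buffer="ncfzi" (len 5), cursors c1@0 c2@0 c3@4, authorship .....
After op 2 (delete): buffer="ncfi" (len 4), cursors c1@0 c2@0 c3@3, authorship ....
After op 3 (delete): buffer="nci" (len 3), cursors c1@0 c2@0 c3@2, authorship ...
After op 4 (move_right): buffer="nci" (len 3), cursors c1@1 c2@1 c3@3, authorship ...
After op 5 (move_right): buffer="nci" (len 3), cursors c1@2 c2@2 c3@3, authorship ...
After op 6 (add_cursor(1)): buffer="nci" (len 3), cursors c4@1 c1@2 c2@2 c3@3, authorship ...
After op 7 (move_left): buffer="nci" (len 3), cursors c4@0 c1@1 c2@1 c3@2, authorship ...
After op 8 (insert('z')): buffer="znzzczi" (len 7), cursors c4@1 c1@4 c2@4 c3@6, authorship 4.12.3.

Answer: 4 4 6 1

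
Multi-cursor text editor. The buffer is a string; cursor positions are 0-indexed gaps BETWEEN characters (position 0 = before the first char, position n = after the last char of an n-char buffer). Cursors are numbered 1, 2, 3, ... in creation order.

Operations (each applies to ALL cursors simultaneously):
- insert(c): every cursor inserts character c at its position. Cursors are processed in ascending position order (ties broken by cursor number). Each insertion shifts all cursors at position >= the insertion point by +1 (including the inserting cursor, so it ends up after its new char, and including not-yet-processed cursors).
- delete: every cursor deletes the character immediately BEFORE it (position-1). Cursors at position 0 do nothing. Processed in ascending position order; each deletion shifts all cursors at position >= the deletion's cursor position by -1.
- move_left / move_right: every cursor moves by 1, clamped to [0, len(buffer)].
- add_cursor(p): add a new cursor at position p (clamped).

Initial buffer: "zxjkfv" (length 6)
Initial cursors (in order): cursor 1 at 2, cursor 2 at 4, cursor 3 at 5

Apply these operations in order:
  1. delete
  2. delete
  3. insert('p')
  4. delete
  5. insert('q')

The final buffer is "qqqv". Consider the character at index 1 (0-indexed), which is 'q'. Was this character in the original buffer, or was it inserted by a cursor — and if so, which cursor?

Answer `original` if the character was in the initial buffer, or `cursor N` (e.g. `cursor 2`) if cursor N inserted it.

After op 1 (delete): buffer="zjv" (len 3), cursors c1@1 c2@2 c3@2, authorship ...
After op 2 (delete): buffer="v" (len 1), cursors c1@0 c2@0 c3@0, authorship .
After op 3 (insert('p')): buffer="pppv" (len 4), cursors c1@3 c2@3 c3@3, authorship 123.
After op 4 (delete): buffer="v" (len 1), cursors c1@0 c2@0 c3@0, authorship .
After op 5 (insert('q')): buffer="qqqv" (len 4), cursors c1@3 c2@3 c3@3, authorship 123.
Authorship (.=original, N=cursor N): 1 2 3 .
Index 1: author = 2

Answer: cursor 2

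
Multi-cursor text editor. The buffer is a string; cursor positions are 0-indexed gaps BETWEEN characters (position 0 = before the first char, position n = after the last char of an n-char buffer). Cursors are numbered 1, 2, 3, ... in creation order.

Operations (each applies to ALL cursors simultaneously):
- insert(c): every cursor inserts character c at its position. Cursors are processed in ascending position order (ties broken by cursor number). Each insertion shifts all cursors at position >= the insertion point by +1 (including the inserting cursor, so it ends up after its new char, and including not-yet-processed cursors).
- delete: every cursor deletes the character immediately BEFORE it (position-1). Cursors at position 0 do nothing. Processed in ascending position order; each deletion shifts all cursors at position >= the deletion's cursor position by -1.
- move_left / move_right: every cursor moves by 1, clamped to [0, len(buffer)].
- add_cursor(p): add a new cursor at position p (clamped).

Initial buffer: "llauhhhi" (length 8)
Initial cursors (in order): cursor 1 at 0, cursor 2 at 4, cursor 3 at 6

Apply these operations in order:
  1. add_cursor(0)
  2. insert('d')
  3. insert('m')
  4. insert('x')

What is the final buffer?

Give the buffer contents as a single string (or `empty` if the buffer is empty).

Answer: ddmmxxllaudmxhhdmxhi

Derivation:
After op 1 (add_cursor(0)): buffer="llauhhhi" (len 8), cursors c1@0 c4@0 c2@4 c3@6, authorship ........
After op 2 (insert('d')): buffer="ddllaudhhdhi" (len 12), cursors c1@2 c4@2 c2@7 c3@10, authorship 14....2..3..
After op 3 (insert('m')): buffer="ddmmllaudmhhdmhi" (len 16), cursors c1@4 c4@4 c2@10 c3@14, authorship 1414....22..33..
After op 4 (insert('x')): buffer="ddmmxxllaudmxhhdmxhi" (len 20), cursors c1@6 c4@6 c2@13 c3@18, authorship 141414....222..333..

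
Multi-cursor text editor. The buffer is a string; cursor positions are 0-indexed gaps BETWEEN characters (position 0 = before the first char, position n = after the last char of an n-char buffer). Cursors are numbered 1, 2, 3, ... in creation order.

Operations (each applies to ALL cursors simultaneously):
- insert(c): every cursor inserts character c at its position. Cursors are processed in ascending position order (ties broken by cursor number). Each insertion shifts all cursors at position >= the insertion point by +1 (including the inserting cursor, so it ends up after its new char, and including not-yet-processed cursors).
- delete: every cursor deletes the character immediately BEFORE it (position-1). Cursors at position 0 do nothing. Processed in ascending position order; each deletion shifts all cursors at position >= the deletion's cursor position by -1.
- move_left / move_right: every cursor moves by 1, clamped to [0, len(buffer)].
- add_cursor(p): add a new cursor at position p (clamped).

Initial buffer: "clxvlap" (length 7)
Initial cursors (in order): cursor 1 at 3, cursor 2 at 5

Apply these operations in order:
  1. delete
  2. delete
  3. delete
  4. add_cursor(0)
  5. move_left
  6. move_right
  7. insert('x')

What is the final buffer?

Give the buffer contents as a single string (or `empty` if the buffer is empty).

Answer: axxxp

Derivation:
After op 1 (delete): buffer="clvap" (len 5), cursors c1@2 c2@3, authorship .....
After op 2 (delete): buffer="cap" (len 3), cursors c1@1 c2@1, authorship ...
After op 3 (delete): buffer="ap" (len 2), cursors c1@0 c2@0, authorship ..
After op 4 (add_cursor(0)): buffer="ap" (len 2), cursors c1@0 c2@0 c3@0, authorship ..
After op 5 (move_left): buffer="ap" (len 2), cursors c1@0 c2@0 c3@0, authorship ..
After op 6 (move_right): buffer="ap" (len 2), cursors c1@1 c2@1 c3@1, authorship ..
After op 7 (insert('x')): buffer="axxxp" (len 5), cursors c1@4 c2@4 c3@4, authorship .123.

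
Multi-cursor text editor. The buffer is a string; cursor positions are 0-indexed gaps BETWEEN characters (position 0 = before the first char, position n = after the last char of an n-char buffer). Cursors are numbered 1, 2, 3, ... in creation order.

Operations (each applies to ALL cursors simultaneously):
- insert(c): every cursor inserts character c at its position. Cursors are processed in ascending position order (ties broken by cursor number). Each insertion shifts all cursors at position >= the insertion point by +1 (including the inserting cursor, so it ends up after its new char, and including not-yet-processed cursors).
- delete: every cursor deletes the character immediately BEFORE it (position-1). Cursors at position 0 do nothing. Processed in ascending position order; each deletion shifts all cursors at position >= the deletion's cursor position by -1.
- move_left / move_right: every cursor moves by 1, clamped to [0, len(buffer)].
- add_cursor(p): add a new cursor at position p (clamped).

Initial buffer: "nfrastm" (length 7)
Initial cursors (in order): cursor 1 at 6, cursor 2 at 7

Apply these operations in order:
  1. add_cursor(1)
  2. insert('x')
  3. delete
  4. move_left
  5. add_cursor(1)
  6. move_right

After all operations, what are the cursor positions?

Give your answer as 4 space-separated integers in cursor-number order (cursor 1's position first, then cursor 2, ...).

After op 1 (add_cursor(1)): buffer="nfrastm" (len 7), cursors c3@1 c1@6 c2@7, authorship .......
After op 2 (insert('x')): buffer="nxfrastxmx" (len 10), cursors c3@2 c1@8 c2@10, authorship .3.....1.2
After op 3 (delete): buffer="nfrastm" (len 7), cursors c3@1 c1@6 c2@7, authorship .......
After op 4 (move_left): buffer="nfrastm" (len 7), cursors c3@0 c1@5 c2@6, authorship .......
After op 5 (add_cursor(1)): buffer="nfrastm" (len 7), cursors c3@0 c4@1 c1@5 c2@6, authorship .......
After op 6 (move_right): buffer="nfrastm" (len 7), cursors c3@1 c4@2 c1@6 c2@7, authorship .......

Answer: 6 7 1 2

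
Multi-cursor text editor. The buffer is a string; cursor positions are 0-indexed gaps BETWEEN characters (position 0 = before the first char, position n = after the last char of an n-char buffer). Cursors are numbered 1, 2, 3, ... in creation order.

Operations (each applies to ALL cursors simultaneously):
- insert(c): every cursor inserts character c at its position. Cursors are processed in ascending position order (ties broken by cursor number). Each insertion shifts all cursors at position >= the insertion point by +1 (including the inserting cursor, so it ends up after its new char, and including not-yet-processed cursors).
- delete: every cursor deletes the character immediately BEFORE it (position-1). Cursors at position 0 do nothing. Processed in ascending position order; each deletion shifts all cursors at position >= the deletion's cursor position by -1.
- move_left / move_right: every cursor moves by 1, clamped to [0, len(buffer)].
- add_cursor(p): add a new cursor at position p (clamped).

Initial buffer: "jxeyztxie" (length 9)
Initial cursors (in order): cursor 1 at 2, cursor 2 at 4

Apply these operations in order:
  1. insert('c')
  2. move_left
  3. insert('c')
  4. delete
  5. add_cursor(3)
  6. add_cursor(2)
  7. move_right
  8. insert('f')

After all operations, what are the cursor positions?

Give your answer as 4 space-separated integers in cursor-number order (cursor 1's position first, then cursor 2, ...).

After op 1 (insert('c')): buffer="jxceycztxie" (len 11), cursors c1@3 c2@6, authorship ..1..2.....
After op 2 (move_left): buffer="jxceycztxie" (len 11), cursors c1@2 c2@5, authorship ..1..2.....
After op 3 (insert('c')): buffer="jxcceyccztxie" (len 13), cursors c1@3 c2@7, authorship ..11..22.....
After op 4 (delete): buffer="jxceycztxie" (len 11), cursors c1@2 c2@5, authorship ..1..2.....
After op 5 (add_cursor(3)): buffer="jxceycztxie" (len 11), cursors c1@2 c3@3 c2@5, authorship ..1..2.....
After op 6 (add_cursor(2)): buffer="jxceycztxie" (len 11), cursors c1@2 c4@2 c3@3 c2@5, authorship ..1..2.....
After op 7 (move_right): buffer="jxceycztxie" (len 11), cursors c1@3 c4@3 c3@4 c2@6, authorship ..1..2.....
After op 8 (insert('f')): buffer="jxcffefycfztxie" (len 15), cursors c1@5 c4@5 c3@7 c2@10, authorship ..114.3.22.....

Answer: 5 10 7 5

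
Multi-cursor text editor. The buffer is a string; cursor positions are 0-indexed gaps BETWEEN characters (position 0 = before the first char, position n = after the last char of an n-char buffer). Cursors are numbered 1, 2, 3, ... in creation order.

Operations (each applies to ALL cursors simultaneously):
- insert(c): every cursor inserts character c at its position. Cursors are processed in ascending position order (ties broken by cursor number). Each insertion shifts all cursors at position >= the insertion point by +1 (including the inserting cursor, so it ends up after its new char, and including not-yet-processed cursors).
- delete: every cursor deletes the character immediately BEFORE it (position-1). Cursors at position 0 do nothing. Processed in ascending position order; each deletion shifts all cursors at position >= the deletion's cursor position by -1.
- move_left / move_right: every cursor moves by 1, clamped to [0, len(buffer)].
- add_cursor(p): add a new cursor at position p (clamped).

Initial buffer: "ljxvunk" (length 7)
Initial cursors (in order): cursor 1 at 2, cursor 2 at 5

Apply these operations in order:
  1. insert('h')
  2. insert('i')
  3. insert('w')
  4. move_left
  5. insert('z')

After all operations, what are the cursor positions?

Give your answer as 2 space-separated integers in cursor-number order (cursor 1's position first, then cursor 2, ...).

After op 1 (insert('h')): buffer="ljhxvuhnk" (len 9), cursors c1@3 c2@7, authorship ..1...2..
After op 2 (insert('i')): buffer="ljhixvuhink" (len 11), cursors c1@4 c2@9, authorship ..11...22..
After op 3 (insert('w')): buffer="ljhiwxvuhiwnk" (len 13), cursors c1@5 c2@11, authorship ..111...222..
After op 4 (move_left): buffer="ljhiwxvuhiwnk" (len 13), cursors c1@4 c2@10, authorship ..111...222..
After op 5 (insert('z')): buffer="ljhizwxvuhizwnk" (len 15), cursors c1@5 c2@12, authorship ..1111...2222..

Answer: 5 12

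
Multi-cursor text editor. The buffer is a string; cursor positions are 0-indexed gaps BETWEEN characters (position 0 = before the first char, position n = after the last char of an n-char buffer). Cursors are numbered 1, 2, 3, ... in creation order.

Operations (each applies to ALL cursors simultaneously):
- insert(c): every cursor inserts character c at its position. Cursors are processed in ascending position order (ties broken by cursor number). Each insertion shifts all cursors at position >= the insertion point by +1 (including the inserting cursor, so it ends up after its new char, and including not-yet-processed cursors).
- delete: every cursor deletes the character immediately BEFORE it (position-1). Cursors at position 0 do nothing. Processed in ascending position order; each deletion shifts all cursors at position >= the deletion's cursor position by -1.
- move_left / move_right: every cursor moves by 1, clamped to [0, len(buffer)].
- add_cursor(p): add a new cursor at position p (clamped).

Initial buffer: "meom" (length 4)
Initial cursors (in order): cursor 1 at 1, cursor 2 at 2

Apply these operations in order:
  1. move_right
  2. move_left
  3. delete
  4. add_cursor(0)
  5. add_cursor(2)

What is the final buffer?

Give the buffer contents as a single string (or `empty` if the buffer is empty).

After op 1 (move_right): buffer="meom" (len 4), cursors c1@2 c2@3, authorship ....
After op 2 (move_left): buffer="meom" (len 4), cursors c1@1 c2@2, authorship ....
After op 3 (delete): buffer="om" (len 2), cursors c1@0 c2@0, authorship ..
After op 4 (add_cursor(0)): buffer="om" (len 2), cursors c1@0 c2@0 c3@0, authorship ..
After op 5 (add_cursor(2)): buffer="om" (len 2), cursors c1@0 c2@0 c3@0 c4@2, authorship ..

Answer: om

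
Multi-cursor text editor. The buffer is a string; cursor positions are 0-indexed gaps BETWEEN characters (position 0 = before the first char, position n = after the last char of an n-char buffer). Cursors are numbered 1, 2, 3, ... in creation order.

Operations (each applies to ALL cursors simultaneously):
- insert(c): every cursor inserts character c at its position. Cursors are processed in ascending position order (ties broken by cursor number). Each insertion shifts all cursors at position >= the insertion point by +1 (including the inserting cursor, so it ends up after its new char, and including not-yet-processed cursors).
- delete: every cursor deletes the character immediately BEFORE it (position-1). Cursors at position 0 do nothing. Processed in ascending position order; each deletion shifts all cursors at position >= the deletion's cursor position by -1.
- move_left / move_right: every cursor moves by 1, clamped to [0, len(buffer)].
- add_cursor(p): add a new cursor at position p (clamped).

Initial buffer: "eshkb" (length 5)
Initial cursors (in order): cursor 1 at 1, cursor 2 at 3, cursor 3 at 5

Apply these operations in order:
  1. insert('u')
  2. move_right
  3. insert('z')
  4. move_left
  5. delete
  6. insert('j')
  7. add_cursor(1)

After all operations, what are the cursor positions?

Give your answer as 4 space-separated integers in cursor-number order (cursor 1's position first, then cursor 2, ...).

Answer: 3 7 10 1

Derivation:
After op 1 (insert('u')): buffer="eushukbu" (len 8), cursors c1@2 c2@5 c3@8, authorship .1..2..3
After op 2 (move_right): buffer="eushukbu" (len 8), cursors c1@3 c2@6 c3@8, authorship .1..2..3
After op 3 (insert('z')): buffer="euszhukzbuz" (len 11), cursors c1@4 c2@8 c3@11, authorship .1.1.2.2.33
After op 4 (move_left): buffer="euszhukzbuz" (len 11), cursors c1@3 c2@7 c3@10, authorship .1.1.2.2.33
After op 5 (delete): buffer="euzhuzbz" (len 8), cursors c1@2 c2@5 c3@7, authorship .11.22.3
After op 6 (insert('j')): buffer="eujzhujzbjz" (len 11), cursors c1@3 c2@7 c3@10, authorship .111.222.33
After op 7 (add_cursor(1)): buffer="eujzhujzbjz" (len 11), cursors c4@1 c1@3 c2@7 c3@10, authorship .111.222.33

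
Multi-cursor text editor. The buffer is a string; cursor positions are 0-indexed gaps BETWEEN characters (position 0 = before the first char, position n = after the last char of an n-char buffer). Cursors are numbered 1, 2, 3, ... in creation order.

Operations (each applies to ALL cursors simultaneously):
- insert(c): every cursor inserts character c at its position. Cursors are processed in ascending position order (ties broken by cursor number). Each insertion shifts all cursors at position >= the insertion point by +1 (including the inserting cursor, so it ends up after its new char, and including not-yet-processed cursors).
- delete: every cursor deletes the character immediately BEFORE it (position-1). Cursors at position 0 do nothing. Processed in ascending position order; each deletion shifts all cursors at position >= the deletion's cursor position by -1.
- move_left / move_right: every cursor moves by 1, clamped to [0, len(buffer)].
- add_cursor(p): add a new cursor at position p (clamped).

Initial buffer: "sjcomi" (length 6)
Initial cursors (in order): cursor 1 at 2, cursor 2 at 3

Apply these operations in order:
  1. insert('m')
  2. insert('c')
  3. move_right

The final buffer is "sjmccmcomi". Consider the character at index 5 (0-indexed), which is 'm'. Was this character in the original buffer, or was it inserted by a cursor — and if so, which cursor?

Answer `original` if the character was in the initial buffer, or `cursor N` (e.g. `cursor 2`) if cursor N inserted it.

Answer: cursor 2

Derivation:
After op 1 (insert('m')): buffer="sjmcmomi" (len 8), cursors c1@3 c2@5, authorship ..1.2...
After op 2 (insert('c')): buffer="sjmccmcomi" (len 10), cursors c1@4 c2@7, authorship ..11.22...
After op 3 (move_right): buffer="sjmccmcomi" (len 10), cursors c1@5 c2@8, authorship ..11.22...
Authorship (.=original, N=cursor N): . . 1 1 . 2 2 . . .
Index 5: author = 2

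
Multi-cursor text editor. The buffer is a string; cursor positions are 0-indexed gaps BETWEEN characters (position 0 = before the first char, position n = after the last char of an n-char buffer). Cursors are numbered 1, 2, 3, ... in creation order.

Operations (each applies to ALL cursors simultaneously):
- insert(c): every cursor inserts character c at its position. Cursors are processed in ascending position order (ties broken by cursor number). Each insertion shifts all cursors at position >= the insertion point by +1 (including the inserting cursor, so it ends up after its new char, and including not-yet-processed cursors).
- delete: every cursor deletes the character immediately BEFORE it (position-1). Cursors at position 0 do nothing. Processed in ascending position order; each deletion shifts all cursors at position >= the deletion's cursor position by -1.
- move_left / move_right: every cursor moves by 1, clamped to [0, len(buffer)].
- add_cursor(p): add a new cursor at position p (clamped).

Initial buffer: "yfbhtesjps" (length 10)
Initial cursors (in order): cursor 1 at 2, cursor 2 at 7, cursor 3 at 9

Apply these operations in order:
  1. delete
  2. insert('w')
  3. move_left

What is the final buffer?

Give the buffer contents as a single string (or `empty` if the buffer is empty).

Answer: ywbhtewjws

Derivation:
After op 1 (delete): buffer="ybhtejs" (len 7), cursors c1@1 c2@5 c3@6, authorship .......
After op 2 (insert('w')): buffer="ywbhtewjws" (len 10), cursors c1@2 c2@7 c3@9, authorship .1....2.3.
After op 3 (move_left): buffer="ywbhtewjws" (len 10), cursors c1@1 c2@6 c3@8, authorship .1....2.3.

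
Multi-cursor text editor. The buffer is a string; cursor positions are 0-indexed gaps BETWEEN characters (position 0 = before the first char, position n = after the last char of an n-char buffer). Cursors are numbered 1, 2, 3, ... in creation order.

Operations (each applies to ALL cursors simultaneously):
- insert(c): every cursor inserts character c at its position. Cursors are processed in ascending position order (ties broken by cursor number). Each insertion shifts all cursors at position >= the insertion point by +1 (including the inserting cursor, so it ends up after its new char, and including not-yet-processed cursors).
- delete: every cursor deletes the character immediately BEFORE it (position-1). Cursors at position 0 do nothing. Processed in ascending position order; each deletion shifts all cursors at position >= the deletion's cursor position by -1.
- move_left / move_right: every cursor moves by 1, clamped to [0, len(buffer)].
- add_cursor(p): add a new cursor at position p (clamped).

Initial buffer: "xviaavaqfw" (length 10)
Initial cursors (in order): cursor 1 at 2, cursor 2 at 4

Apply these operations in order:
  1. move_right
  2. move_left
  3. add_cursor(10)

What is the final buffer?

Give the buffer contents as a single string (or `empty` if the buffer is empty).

Answer: xviaavaqfw

Derivation:
After op 1 (move_right): buffer="xviaavaqfw" (len 10), cursors c1@3 c2@5, authorship ..........
After op 2 (move_left): buffer="xviaavaqfw" (len 10), cursors c1@2 c2@4, authorship ..........
After op 3 (add_cursor(10)): buffer="xviaavaqfw" (len 10), cursors c1@2 c2@4 c3@10, authorship ..........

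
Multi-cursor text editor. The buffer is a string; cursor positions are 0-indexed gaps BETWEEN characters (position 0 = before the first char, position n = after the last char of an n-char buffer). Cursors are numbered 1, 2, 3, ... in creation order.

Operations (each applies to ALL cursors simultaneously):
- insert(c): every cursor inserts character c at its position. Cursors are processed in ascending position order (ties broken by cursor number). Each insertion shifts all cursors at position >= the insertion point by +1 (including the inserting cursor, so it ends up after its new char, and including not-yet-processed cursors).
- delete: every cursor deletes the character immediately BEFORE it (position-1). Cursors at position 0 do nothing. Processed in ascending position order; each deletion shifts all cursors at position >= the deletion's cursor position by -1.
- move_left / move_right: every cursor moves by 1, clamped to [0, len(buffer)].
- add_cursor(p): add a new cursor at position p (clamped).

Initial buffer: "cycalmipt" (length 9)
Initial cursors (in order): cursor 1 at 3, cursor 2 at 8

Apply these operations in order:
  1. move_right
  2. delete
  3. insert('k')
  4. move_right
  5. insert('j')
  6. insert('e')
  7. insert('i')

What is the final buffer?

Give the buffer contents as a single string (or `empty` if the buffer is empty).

Answer: cyckljeimipkjei

Derivation:
After op 1 (move_right): buffer="cycalmipt" (len 9), cursors c1@4 c2@9, authorship .........
After op 2 (delete): buffer="cyclmip" (len 7), cursors c1@3 c2@7, authorship .......
After op 3 (insert('k')): buffer="cycklmipk" (len 9), cursors c1@4 c2@9, authorship ...1....2
After op 4 (move_right): buffer="cycklmipk" (len 9), cursors c1@5 c2@9, authorship ...1....2
After op 5 (insert('j')): buffer="cyckljmipkj" (len 11), cursors c1@6 c2@11, authorship ...1.1...22
After op 6 (insert('e')): buffer="cyckljemipkje" (len 13), cursors c1@7 c2@13, authorship ...1.11...222
After op 7 (insert('i')): buffer="cyckljeimipkjei" (len 15), cursors c1@8 c2@15, authorship ...1.111...2222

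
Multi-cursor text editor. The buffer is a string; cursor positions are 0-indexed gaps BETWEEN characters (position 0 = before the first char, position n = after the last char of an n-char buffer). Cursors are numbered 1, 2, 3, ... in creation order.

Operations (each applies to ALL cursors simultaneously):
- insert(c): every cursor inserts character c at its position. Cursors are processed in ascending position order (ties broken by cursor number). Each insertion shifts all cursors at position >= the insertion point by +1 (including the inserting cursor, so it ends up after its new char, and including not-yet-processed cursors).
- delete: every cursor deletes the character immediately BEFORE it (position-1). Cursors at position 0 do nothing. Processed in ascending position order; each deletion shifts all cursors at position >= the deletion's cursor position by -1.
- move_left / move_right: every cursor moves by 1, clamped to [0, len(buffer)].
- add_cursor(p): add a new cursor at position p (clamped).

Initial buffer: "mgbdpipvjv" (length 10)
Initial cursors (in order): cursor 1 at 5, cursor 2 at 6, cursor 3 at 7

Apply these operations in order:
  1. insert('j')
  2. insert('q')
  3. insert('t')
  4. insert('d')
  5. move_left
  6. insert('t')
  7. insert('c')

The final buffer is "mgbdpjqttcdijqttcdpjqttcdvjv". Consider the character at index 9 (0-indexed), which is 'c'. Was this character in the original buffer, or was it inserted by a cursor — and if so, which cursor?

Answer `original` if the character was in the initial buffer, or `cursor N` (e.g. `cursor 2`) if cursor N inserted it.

After op 1 (insert('j')): buffer="mgbdpjijpjvjv" (len 13), cursors c1@6 c2@8 c3@10, authorship .....1.2.3...
After op 2 (insert('q')): buffer="mgbdpjqijqpjqvjv" (len 16), cursors c1@7 c2@10 c3@13, authorship .....11.22.33...
After op 3 (insert('t')): buffer="mgbdpjqtijqtpjqtvjv" (len 19), cursors c1@8 c2@12 c3@16, authorship .....111.222.333...
After op 4 (insert('d')): buffer="mgbdpjqtdijqtdpjqtdvjv" (len 22), cursors c1@9 c2@14 c3@19, authorship .....1111.2222.3333...
After op 5 (move_left): buffer="mgbdpjqtdijqtdpjqtdvjv" (len 22), cursors c1@8 c2@13 c3@18, authorship .....1111.2222.3333...
After op 6 (insert('t')): buffer="mgbdpjqttdijqttdpjqttdvjv" (len 25), cursors c1@9 c2@15 c3@21, authorship .....11111.22222.33333...
After op 7 (insert('c')): buffer="mgbdpjqttcdijqttcdpjqttcdvjv" (len 28), cursors c1@10 c2@17 c3@24, authorship .....111111.222222.333333...
Authorship (.=original, N=cursor N): . . . . . 1 1 1 1 1 1 . 2 2 2 2 2 2 . 3 3 3 3 3 3 . . .
Index 9: author = 1

Answer: cursor 1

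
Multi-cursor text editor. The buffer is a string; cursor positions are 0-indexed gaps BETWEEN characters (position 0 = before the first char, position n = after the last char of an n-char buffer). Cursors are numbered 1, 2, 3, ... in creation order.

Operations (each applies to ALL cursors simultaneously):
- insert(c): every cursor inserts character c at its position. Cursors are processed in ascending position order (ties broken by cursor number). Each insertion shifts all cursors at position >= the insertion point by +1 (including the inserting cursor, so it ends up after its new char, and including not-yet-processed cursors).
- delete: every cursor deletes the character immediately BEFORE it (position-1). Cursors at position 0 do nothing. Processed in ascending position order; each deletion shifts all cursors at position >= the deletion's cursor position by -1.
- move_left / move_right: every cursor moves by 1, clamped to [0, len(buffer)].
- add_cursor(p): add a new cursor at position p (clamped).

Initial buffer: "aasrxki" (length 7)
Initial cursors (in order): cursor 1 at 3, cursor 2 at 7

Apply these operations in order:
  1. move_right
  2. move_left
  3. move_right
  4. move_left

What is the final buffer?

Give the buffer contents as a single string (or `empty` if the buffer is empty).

Answer: aasrxki

Derivation:
After op 1 (move_right): buffer="aasrxki" (len 7), cursors c1@4 c2@7, authorship .......
After op 2 (move_left): buffer="aasrxki" (len 7), cursors c1@3 c2@6, authorship .......
After op 3 (move_right): buffer="aasrxki" (len 7), cursors c1@4 c2@7, authorship .......
After op 4 (move_left): buffer="aasrxki" (len 7), cursors c1@3 c2@6, authorship .......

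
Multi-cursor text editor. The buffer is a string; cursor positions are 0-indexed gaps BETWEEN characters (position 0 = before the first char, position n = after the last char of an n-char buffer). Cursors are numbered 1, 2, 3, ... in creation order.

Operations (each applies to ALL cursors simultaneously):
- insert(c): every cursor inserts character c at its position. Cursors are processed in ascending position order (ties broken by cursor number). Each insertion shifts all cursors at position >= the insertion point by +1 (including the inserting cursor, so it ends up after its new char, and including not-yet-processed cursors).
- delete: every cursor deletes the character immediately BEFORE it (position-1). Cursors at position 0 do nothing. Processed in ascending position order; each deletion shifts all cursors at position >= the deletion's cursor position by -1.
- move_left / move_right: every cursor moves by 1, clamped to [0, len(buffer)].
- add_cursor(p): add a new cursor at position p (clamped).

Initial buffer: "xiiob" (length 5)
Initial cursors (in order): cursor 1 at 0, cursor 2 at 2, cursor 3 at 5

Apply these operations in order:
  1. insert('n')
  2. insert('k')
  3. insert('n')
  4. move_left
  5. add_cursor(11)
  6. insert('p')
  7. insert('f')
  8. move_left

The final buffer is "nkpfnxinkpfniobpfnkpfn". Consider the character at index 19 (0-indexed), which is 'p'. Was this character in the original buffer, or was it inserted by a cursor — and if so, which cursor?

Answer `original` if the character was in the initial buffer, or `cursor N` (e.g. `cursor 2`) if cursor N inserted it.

After op 1 (insert('n')): buffer="nxiniobn" (len 8), cursors c1@1 c2@4 c3@8, authorship 1..2...3
After op 2 (insert('k')): buffer="nkxinkiobnk" (len 11), cursors c1@2 c2@6 c3@11, authorship 11..22...33
After op 3 (insert('n')): buffer="nknxinkniobnkn" (len 14), cursors c1@3 c2@8 c3@14, authorship 111..222...333
After op 4 (move_left): buffer="nknxinkniobnkn" (len 14), cursors c1@2 c2@7 c3@13, authorship 111..222...333
After op 5 (add_cursor(11)): buffer="nknxinkniobnkn" (len 14), cursors c1@2 c2@7 c4@11 c3@13, authorship 111..222...333
After op 6 (insert('p')): buffer="nkpnxinkpniobpnkpn" (len 18), cursors c1@3 c2@9 c4@14 c3@17, authorship 1111..2222...43333
After op 7 (insert('f')): buffer="nkpfnxinkpfniobpfnkpfn" (len 22), cursors c1@4 c2@11 c4@17 c3@21, authorship 11111..22222...4433333
After op 8 (move_left): buffer="nkpfnxinkpfniobpfnkpfn" (len 22), cursors c1@3 c2@10 c4@16 c3@20, authorship 11111..22222...4433333
Authorship (.=original, N=cursor N): 1 1 1 1 1 . . 2 2 2 2 2 . . . 4 4 3 3 3 3 3
Index 19: author = 3

Answer: cursor 3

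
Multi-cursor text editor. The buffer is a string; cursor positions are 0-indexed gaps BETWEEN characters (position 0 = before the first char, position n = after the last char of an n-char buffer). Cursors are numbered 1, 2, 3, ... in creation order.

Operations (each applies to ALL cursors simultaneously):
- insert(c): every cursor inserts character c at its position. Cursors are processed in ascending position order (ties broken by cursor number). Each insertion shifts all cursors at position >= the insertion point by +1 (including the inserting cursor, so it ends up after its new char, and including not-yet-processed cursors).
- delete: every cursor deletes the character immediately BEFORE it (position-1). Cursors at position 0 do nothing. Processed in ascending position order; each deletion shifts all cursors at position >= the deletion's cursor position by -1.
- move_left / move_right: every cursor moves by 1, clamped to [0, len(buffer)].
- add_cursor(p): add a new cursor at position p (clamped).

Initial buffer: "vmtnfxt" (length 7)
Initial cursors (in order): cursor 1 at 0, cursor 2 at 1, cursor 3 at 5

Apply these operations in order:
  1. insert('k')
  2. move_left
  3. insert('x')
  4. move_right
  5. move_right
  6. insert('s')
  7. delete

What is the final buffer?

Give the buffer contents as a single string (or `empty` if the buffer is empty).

Answer: xkvxkmtnfxkxt

Derivation:
After op 1 (insert('k')): buffer="kvkmtnfkxt" (len 10), cursors c1@1 c2@3 c3@8, authorship 1.2....3..
After op 2 (move_left): buffer="kvkmtnfkxt" (len 10), cursors c1@0 c2@2 c3@7, authorship 1.2....3..
After op 3 (insert('x')): buffer="xkvxkmtnfxkxt" (len 13), cursors c1@1 c2@4 c3@10, authorship 11.22....33..
After op 4 (move_right): buffer="xkvxkmtnfxkxt" (len 13), cursors c1@2 c2@5 c3@11, authorship 11.22....33..
After op 5 (move_right): buffer="xkvxkmtnfxkxt" (len 13), cursors c1@3 c2@6 c3@12, authorship 11.22....33..
After op 6 (insert('s')): buffer="xkvsxkmstnfxkxst" (len 16), cursors c1@4 c2@8 c3@15, authorship 11.122.2...33.3.
After op 7 (delete): buffer="xkvxkmtnfxkxt" (len 13), cursors c1@3 c2@6 c3@12, authorship 11.22....33..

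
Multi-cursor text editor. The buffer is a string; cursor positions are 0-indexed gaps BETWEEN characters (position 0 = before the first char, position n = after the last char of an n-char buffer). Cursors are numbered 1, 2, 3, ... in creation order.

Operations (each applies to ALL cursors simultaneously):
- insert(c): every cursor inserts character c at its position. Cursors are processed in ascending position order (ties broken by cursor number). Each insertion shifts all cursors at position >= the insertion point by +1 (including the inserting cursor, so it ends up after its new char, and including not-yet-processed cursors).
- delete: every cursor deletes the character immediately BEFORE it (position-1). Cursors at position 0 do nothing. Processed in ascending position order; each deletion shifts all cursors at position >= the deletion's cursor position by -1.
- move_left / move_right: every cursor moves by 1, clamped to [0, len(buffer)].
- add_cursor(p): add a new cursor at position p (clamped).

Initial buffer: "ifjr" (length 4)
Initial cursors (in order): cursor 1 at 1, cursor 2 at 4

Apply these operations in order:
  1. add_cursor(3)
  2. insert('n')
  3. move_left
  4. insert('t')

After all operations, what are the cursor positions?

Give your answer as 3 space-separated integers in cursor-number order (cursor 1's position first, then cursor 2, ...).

Answer: 2 9 6

Derivation:
After op 1 (add_cursor(3)): buffer="ifjr" (len 4), cursors c1@1 c3@3 c2@4, authorship ....
After op 2 (insert('n')): buffer="infjnrn" (len 7), cursors c1@2 c3@5 c2@7, authorship .1..3.2
After op 3 (move_left): buffer="infjnrn" (len 7), cursors c1@1 c3@4 c2@6, authorship .1..3.2
After op 4 (insert('t')): buffer="itnfjtnrtn" (len 10), cursors c1@2 c3@6 c2@9, authorship .11..33.22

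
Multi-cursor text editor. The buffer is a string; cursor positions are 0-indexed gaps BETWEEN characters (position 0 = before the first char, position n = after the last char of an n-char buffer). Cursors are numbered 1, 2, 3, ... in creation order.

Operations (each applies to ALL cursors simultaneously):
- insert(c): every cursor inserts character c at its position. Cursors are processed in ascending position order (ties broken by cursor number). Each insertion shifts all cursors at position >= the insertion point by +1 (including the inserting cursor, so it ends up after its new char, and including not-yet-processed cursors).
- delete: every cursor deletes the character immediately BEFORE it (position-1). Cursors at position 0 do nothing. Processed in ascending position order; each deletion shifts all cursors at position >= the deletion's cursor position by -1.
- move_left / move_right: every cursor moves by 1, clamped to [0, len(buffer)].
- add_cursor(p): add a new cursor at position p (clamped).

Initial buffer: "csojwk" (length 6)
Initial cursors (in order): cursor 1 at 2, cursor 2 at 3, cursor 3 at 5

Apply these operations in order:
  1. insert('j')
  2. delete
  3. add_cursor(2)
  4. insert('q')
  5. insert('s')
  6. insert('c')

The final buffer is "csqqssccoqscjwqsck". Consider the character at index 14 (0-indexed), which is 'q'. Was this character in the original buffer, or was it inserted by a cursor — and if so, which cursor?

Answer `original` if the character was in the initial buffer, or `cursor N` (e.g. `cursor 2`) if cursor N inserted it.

After op 1 (insert('j')): buffer="csjojjwjk" (len 9), cursors c1@3 c2@5 c3@8, authorship ..1.2..3.
After op 2 (delete): buffer="csojwk" (len 6), cursors c1@2 c2@3 c3@5, authorship ......
After op 3 (add_cursor(2)): buffer="csojwk" (len 6), cursors c1@2 c4@2 c2@3 c3@5, authorship ......
After op 4 (insert('q')): buffer="csqqoqjwqk" (len 10), cursors c1@4 c4@4 c2@6 c3@9, authorship ..14.2..3.
After op 5 (insert('s')): buffer="csqqssoqsjwqsk" (len 14), cursors c1@6 c4@6 c2@9 c3@13, authorship ..1414.22..33.
After op 6 (insert('c')): buffer="csqqssccoqscjwqsck" (len 18), cursors c1@8 c4@8 c2@12 c3@17, authorship ..141414.222..333.
Authorship (.=original, N=cursor N): . . 1 4 1 4 1 4 . 2 2 2 . . 3 3 3 .
Index 14: author = 3

Answer: cursor 3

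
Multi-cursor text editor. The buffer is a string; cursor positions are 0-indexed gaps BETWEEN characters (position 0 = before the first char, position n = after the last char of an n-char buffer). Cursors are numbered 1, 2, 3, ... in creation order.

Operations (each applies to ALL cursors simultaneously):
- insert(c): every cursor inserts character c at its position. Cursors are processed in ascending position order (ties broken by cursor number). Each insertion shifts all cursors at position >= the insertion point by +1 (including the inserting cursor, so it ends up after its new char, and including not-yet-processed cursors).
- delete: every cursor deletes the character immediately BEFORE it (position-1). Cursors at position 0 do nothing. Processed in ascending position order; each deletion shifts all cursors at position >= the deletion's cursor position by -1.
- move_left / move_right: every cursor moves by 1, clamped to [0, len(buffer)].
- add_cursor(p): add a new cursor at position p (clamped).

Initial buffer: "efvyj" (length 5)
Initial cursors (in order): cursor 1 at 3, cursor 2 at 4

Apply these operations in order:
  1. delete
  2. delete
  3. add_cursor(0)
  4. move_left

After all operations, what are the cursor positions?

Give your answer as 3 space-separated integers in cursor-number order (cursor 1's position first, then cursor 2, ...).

Answer: 0 0 0

Derivation:
After op 1 (delete): buffer="efj" (len 3), cursors c1@2 c2@2, authorship ...
After op 2 (delete): buffer="j" (len 1), cursors c1@0 c2@0, authorship .
After op 3 (add_cursor(0)): buffer="j" (len 1), cursors c1@0 c2@0 c3@0, authorship .
After op 4 (move_left): buffer="j" (len 1), cursors c1@0 c2@0 c3@0, authorship .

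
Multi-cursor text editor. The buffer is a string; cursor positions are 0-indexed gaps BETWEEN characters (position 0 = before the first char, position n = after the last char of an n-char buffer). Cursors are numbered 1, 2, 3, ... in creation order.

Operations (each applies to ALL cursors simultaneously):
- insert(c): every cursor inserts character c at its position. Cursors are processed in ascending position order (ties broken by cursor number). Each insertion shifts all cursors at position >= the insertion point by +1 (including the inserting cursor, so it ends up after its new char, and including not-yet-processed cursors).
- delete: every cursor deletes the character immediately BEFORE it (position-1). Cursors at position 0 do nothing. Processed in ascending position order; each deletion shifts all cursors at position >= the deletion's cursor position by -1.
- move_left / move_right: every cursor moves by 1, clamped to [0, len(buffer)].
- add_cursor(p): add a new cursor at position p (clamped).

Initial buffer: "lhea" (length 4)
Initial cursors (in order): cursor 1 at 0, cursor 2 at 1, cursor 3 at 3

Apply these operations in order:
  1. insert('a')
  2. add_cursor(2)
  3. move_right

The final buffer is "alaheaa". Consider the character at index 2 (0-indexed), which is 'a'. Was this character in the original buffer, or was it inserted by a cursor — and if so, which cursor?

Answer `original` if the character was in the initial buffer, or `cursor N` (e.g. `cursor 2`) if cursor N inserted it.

Answer: cursor 2

Derivation:
After op 1 (insert('a')): buffer="alaheaa" (len 7), cursors c1@1 c2@3 c3@6, authorship 1.2..3.
After op 2 (add_cursor(2)): buffer="alaheaa" (len 7), cursors c1@1 c4@2 c2@3 c3@6, authorship 1.2..3.
After op 3 (move_right): buffer="alaheaa" (len 7), cursors c1@2 c4@3 c2@4 c3@7, authorship 1.2..3.
Authorship (.=original, N=cursor N): 1 . 2 . . 3 .
Index 2: author = 2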